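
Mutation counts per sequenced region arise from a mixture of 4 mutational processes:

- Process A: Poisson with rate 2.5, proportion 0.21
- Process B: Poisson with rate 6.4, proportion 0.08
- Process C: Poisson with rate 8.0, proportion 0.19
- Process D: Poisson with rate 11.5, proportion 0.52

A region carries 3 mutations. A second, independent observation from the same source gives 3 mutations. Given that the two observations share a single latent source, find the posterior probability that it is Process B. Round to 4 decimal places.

0.0414

P(component k | x) = π_k·f_k(x) / marginal(x), where marginal(x) = Σ_j π_j·f_j(x).
Since both observations come from the same component, the likelihood for component k is f_k(x₁)·f_k(x₂).
  p_A = [e^(−2.5)·2.5^3/3! = 0.213763] × [0.213763] = 0.0456946
  p_B = [e^(−6.4)·6.4^3/3! = 0.0725945] × [0.0725945] = 0.00526997
  p_C = [e^(−8.0)·8.0^3/3! = 0.0286261] × [0.0286261] = 0.000819456
  p_D = [e^(−11.5)·11.5^3/3! = 0.00256777] × [0.00256777] = 6.59343e-06
Weight by the priors:
  π_A·p_A = 0.21 × 0.0456946 = 0.00959587
  π_B·p_B = 0.08 × 0.00526997 = 0.000421597
  π_C·p_C = 0.19 × 0.000819456 = 0.000155697
  π_D·p_D = 0.52 × 6.59343e-06 = 3.42858e-06
Normaliser: 0.00959587 + 0.000421597 + 0.000155697 + 3.42858e-06 = 0.0101766
Responsibility of Process B: 0.000421597 / 0.0101766 ≈ 0.0414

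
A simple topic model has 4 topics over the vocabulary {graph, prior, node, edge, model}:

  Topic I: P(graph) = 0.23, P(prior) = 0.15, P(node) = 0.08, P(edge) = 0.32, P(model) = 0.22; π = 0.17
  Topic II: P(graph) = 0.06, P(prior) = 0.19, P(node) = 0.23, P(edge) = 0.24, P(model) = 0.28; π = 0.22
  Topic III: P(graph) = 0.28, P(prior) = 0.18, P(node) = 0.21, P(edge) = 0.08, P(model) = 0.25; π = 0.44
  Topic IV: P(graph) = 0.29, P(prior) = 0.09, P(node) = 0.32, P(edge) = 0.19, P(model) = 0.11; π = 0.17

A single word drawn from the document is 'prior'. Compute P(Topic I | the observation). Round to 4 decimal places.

0.1576

By Bayes' theorem, P(k | x) = π_k f_k(x) / Σ_j π_j f_j(x).
Component likelihoods at x = 'prior':
  p_I = P(prior | comp) = 0.15
  p_II = P(prior | comp) = 0.19
  p_III = P(prior | comp) = 0.18
  p_IV = P(prior | comp) = 0.09
Weight by the priors:
  π_I·p_I = 0.17 × 0.15 = 0.0255
  π_II·p_II = 0.22 × 0.19 = 0.0418
  π_III·p_III = 0.44 × 0.18 = 0.0792
  π_IV·p_IV = 0.17 × 0.09 = 0.0153
Evidence: 0.0255 + 0.0418 + 0.0792 + 0.0153 = 0.1618
P(Topic I | data) ≈ 0.1576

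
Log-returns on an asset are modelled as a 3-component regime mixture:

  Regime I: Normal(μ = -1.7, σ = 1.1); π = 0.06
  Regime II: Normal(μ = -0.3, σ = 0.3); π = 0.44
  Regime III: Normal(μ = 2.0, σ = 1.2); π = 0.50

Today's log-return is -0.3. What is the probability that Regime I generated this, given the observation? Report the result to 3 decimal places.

P(component k | x) = π_k·f_k(x) / marginal(x), where marginal(x) = Σ_j π_j·f_j(x).
Evaluate each component's likelihood at the observed value:
  f_I = (1/(1.1·√(2π)))·exp(−(-0.3−-1.7)²/(2·1.1²)) = 0.362675·exp(-0.80992) = 0.161352
  f_II = (1/(0.3·√(2π)))·exp(−(-0.3−-0.3)²/(2·0.3²)) = 1.329808·exp(-0.00000) = 1.32981
  f_III = (1/(1.2·√(2π)))·exp(−(-0.3−2.0)²/(2·1.2²)) = 0.332452·exp(-1.83681) = 0.0529681
Prior × likelihood for each component:
  π_I·f_I = 0.06 × 0.161352 = 0.00968113
  π_II·f_II = 0.44 × 1.32981 = 0.585115
  π_III·f_III = 0.50 × 0.0529681 = 0.026484
Normaliser: 0.00968113 + 0.585115 + 0.026484 = 0.621281
P(Regime I | the observation) ≈ 0.016

0.016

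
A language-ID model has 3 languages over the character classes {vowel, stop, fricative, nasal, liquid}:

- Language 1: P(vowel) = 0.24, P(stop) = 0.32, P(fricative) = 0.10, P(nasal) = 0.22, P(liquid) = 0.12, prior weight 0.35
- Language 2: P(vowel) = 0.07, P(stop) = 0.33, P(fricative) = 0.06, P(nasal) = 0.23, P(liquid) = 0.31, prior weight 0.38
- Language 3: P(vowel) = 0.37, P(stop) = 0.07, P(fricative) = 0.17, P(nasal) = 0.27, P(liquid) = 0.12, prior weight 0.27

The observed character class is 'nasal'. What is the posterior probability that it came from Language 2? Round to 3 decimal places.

0.368

The responsibility of component k is π_k f_k(x) divided by Σ_j π_j f_j(x).
Evaluate each component's likelihood at the observed value:
  L_1 = 0.22
  L_2 = 0.23
  L_3 = 0.27
Multiply by the mixture weights:
  π_1·L_1 = 0.35 × 0.22 = 0.077
  π_2·L_2 = 0.38 × 0.23 = 0.0874
  π_3·L_3 = 0.27 × 0.27 = 0.0729
Evidence: 0.077 + 0.0874 + 0.0729 = 0.2373
P(Language 2 | the observation) ≈ 0.368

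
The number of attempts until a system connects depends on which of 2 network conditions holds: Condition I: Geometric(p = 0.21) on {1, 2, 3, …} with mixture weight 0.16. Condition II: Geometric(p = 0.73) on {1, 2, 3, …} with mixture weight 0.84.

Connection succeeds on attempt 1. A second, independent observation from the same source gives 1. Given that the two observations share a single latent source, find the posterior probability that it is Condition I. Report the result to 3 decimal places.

P(component k | x) = P(Z=k)·f_k(x) / marginal(x), where marginal(x) = Σ_j P(Z=j)·f_j(x).
Since both observations come from the same component, the likelihood for component k is f_k(x₁)·f_k(x₂).
  f_I = [0.21] × [0.21] = 0.0441
  f_II = [0.73] × [0.73] = 0.5329
Prior × likelihood for each component:
  P(Z=I)·f_I = 0.16 × 0.0441 = 0.007056
  P(Z=II)·f_II = 0.84 × 0.5329 = 0.447636
Denominator: 0.007056 + 0.447636 = 0.454692
P(Condition I | x) ≈ 0.016

0.016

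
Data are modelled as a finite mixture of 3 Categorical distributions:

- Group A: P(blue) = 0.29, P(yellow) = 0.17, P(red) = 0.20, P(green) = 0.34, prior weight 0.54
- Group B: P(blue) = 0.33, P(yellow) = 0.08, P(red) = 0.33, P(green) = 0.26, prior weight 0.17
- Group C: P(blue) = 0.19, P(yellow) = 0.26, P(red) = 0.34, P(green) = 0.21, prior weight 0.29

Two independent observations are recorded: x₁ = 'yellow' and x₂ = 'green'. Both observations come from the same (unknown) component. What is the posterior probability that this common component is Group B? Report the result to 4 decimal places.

0.0699

The responsibility of component k is P(Z=k) f_k(x) divided by Σ_j P(Z=j) f_j(x).
Since both observations come from the same component, the likelihood for component k is f_k(x₁)·f_k(x₂).
  p_A = [P(yellow | comp) = 0.17] × [0.34] = 0.0578
  p_B = [P(yellow | comp) = 0.08] × [0.26] = 0.0208
  p_C = [P(yellow | comp) = 0.26] × [0.21] = 0.0546
Unnormalised posteriors:
  P(Z=A)·p_A = 0.54 × 0.0578 = 0.031212
  P(Z=B)·p_B = 0.17 × 0.0208 = 0.003536
  P(Z=C)·p_C = 0.29 × 0.0546 = 0.015834
Sum: 0.031212 + 0.003536 + 0.015834 = 0.050582
P(Group B | x₁,x₂) ≈ 0.0699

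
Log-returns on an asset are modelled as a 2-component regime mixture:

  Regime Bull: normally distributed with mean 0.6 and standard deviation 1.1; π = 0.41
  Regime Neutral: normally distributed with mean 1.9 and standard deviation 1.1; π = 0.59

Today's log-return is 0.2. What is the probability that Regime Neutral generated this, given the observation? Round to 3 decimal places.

The responsibility of component k is π_k f_k(x) divided by Σ_j π_j f_j(x).
Normal densities:
  f_Bull = (1/(1.1·√(2π)))·exp(−(0.2−0.6)²/(2·1.1²)) = 0.362675·exp(-0.06612) = 0.339472
  f_Neutral = (1/(1.1·√(2π)))·exp(−(0.2−1.9)²/(2·1.1²)) = 0.362675·exp(-1.19421) = 0.109869
Weight by the priors:
  π_Bull·f_Bull = 0.41 × 0.339472 = 0.139183
  π_Neutral·f_Neutral = 0.59 × 0.109869 = 0.0648229
Sum: 0.139183 + 0.0648229 = 0.204006
Responsibility of Regime Neutral: 0.0648229 / 0.204006 ≈ 0.318

0.318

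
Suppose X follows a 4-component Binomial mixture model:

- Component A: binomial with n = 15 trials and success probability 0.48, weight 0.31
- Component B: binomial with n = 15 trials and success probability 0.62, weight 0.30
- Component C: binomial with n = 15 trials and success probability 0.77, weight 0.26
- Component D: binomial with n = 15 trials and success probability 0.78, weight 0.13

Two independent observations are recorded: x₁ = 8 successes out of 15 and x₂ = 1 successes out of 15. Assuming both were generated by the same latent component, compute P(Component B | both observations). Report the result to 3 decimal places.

Posterior ∝ prior × likelihood, so P(k | x) ∝ π_k f_k(x); normalise over all components.
Since both observations come from the same component, the likelihood for component k is f_k(x₁)·f_k(x₂).
  L_A = [0.186424] × [0.000760991] = 0.000141867
  L_B = [0.160756] × [1.21746e-05] = 1.95713e-06
  L_C = [0.027075] × [1.33897e-08] = 3.62527e-10
  L_D = [0.021992] × [7.27953e-09] = 1.60091e-10
Multiply by the mixture weights:
  π_A·L_A = 0.31 × 0.000141867 = 4.39787e-05
  π_B·L_B = 0.30 × 1.95713e-06 = 5.8714e-07
  π_C·L_C = 0.26 × 3.62527e-10 = 9.42571e-11
  π_D·L_D = 0.13 × 1.60091e-10 = 2.08119e-11
Evidence: 4.39787e-05 + 5.8714e-07 + 9.42571e-11 + 2.08119e-11 = 4.4566e-05
Responsibility of Component B: 5.8714e-07 / 4.4566e-05 ≈ 0.013

0.013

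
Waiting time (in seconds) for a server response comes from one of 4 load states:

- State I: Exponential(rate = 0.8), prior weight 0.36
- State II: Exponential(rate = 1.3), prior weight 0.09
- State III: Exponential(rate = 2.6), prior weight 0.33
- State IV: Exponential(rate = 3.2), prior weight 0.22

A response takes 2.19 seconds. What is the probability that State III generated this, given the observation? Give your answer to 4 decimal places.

0.0479

By Bayes' theorem, P(k | x) = π_k f_k(x) / Σ_j π_j f_j(x).
Component likelihoods at x = 2.19 seconds:
  f_I = 0.138741
  f_II = 0.0754235
  f_III = 0.00875186
  f_IV = 0.00289477
Multiply by the mixture weights:
  π_I·f_I = 0.36 × 0.138741 = 0.0499469
  π_II·f_II = 0.09 × 0.0754235 = 0.00678812
  π_III·f_III = 0.33 × 0.00875186 = 0.00288812
  π_IV·f_IV = 0.22 × 0.00289477 = 0.00063685
Sum: 0.0499469 + 0.00678812 + 0.00288812 + 0.00063685 = 0.06026
So the posterior for State III is 0.00288812 / 0.06026 ≈ 0.0479.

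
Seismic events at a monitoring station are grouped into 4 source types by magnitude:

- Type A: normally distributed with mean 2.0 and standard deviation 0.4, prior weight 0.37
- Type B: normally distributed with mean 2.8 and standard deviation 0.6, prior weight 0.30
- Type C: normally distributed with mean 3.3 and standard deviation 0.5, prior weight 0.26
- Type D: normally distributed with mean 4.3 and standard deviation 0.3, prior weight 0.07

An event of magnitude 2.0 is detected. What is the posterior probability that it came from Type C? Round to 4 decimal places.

The responsibility of component k is π_k f_k(x) divided by Σ_j π_j f_j(x).
Evaluate each component's likelihood at the observed value:
  f_A = (1/(0.4·√(2π)))·exp(−(2.0−2.0)²/(2·0.4²)) = 0.997356·exp(-0.00000) = 0.997356
  f_B = (1/(0.6·√(2π)))·exp(−(2.0−2.8)²/(2·0.6²)) = 0.664904·exp(-0.88889) = 0.27335
  f_C = (1/(0.5·√(2π)))·exp(−(2.0−3.3)²/(2·0.5²)) = 0.797885·exp(-3.38000) = 0.0271659
  f_D = (1/(0.3·√(2π)))·exp(−(2.0−4.3)²/(2·0.3²)) = 1.329808·exp(-29.38889) = 2.29275e-13
Multiply by the mixture weights:
  π_A·f_A = 0.37 × 0.997356 = 0.369022
  π_B·f_B = 0.30 × 0.27335 = 0.082005
  π_C·f_C = 0.26 × 0.0271659 = 0.00706314
  π_D·f_D = 0.07 × 2.29275e-13 = 1.60492e-14
Sum: 0.369022 + 0.082005 + 0.00706314 + 1.60492e-14 = 0.45809
Responsibility of Type C: 0.00706314 / 0.45809 ≈ 0.0154

0.0154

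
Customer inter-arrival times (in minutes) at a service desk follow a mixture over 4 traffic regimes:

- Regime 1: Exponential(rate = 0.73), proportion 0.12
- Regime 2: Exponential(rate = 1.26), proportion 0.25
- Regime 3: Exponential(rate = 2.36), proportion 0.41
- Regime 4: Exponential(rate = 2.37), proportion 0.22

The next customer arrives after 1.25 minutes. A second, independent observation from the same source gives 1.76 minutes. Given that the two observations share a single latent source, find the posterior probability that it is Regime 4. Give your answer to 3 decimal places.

0.052

By Bayes' theorem, P(k | x) = P(Z=k) f_k(x) / Σ_j P(Z=j) f_j(x).
Since both observations come from the same component, the likelihood for component k is f_k(x₁)·f_k(x₂).
  f_1 = [0.73·e^(−0.73·1.25) = 0.73·e^(−0.9125) = 0.293109] × [0.201995] = 0.0592066
  f_2 = [1.26·e^(−1.26·1.25) = 1.26·e^(−1.5750) = 0.26083] × [0.137176] = 0.0357796
  f_3 = [2.36·e^(−2.36·1.25) = 2.36·e^(−2.9500) = 0.123522] × [0.0370703] = 0.00457899
  f_4 = [2.37·e^(−2.37·1.25) = 2.37·e^(−2.9625) = 0.122504] × [0.0365779] = 0.00448095
Prior × likelihood for each component:
  P(Z=1)·f_1 = 0.12 × 0.0592066 = 0.0071048
  P(Z=2)·f_2 = 0.25 × 0.0357796 = 0.00894491
  P(Z=3)·f_3 = 0.41 × 0.00457899 = 0.00187739
  P(Z=4)·f_4 = 0.22 × 0.00448095 = 0.000985809
Denominator: 0.0071048 + 0.00894491 + 0.00187739 + 0.000985809 = 0.0189129
So the posterior for Regime 4 is 0.000985809 / 0.0189129 ≈ 0.052.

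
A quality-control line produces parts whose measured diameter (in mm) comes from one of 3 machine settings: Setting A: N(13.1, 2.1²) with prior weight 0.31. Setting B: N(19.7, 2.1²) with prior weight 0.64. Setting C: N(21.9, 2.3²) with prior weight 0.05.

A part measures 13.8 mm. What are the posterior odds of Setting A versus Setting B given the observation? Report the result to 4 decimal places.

Only the two components matter; the odds are (w_i f_i(x)) / (w_j f_j(x)).
Component likelihoods at x = 13.8 mm:
  f_A = 0.179706
  f_B = 0.00366991
  f_C = 0.000351546
Posterior odds = (w_A·f_A) / (w_B·f_B) = (0.31·0.179706) / (0.64·0.00366991) = 0.055709 / 0.00234874 ≈ 23.7186

23.7186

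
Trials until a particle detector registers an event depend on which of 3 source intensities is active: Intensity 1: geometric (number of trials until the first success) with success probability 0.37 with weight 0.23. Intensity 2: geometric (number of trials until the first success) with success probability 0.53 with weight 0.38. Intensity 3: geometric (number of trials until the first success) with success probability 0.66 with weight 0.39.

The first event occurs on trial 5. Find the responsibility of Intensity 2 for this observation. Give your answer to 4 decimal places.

Apply Bayes' rule: the posterior for each component is proportional to its prior times its likelihood at x.
Component likelihoods at x = 5:
  L_1 = 0.37·(1−0.37)^4 = 0.37·0.15753 = 0.058286
  L_2 = 0.53·(1−0.53)^4 = 0.53·0.0487968 = 0.0258623
  L_3 = 0.66·(1−0.66)^4 = 0.66·0.0133634 = 0.00881982
Unnormalised posteriors:
  w_1·L_1 = 0.23 × 0.058286 = 0.0134058
  w_2·L_2 = 0.38 × 0.0258623 = 0.00982768
  w_3·L_3 = 0.39 × 0.00881982 = 0.00343973
Denominator: 0.0134058 + 0.00982768 + 0.00343973 = 0.0266732
Responsibility of Intensity 2: 0.00982768 / 0.0266732 ≈ 0.3684

0.3684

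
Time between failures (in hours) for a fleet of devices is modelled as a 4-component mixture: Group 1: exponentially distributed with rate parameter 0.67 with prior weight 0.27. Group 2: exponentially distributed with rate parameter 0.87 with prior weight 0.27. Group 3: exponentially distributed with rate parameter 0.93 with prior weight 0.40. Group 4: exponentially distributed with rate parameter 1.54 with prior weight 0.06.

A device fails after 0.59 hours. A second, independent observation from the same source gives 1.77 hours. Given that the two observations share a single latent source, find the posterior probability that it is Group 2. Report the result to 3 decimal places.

0.281

Posterior ∝ prior × likelihood, so P(k | x) ∝ π_k f_k(x); normalise over all components.
Since both observations come from the same component, the likelihood for component k is f_k(x₁)·f_k(x₂).
  L_1 = [0.45123] × [0.204666] = 0.0923513
  L_2 = [0.52071] × [0.18653] = 0.0971281
  L_3 = [0.537261] × [0.179304] = 0.0963333
  L_4 = [0.620756] × [0.10086] = 0.0626097
Unnormalised posteriors:
  π_1·L_1 = 0.27 × 0.0923513 = 0.0249349
  π_2·L_2 = 0.27 × 0.0971281 = 0.0262246
  π_3·L_3 = 0.40 × 0.0963333 = 0.0385333
  π_4·L_4 = 0.06 × 0.0626097 = 0.00375658
Evidence: 0.0249349 + 0.0262246 + 0.0385333 + 0.00375658 = 0.0934494
So the posterior for Group 2 is 0.0262246 / 0.0934494 ≈ 0.281.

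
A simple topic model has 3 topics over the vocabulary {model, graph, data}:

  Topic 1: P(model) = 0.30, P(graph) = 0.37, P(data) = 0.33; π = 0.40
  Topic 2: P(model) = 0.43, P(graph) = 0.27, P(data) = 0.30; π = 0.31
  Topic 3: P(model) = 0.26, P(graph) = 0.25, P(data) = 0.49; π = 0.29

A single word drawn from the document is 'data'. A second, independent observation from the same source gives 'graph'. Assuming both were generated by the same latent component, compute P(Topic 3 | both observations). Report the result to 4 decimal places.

By Bayes' theorem, P(k | x) = π_k f_k(x) / Σ_j π_j f_j(x).
Since both observations come from the same component, the likelihood for component k is f_k(x₁)·f_k(x₂).
  p_1 = [0.33] × [0.37] = 0.1221
  p_2 = [0.3] × [0.27] = 0.081
  p_3 = [0.49] × [0.25] = 0.1225
Weight by the priors:
  π_1·p_1 = 0.40 × 0.1221 = 0.04884
  π_2·p_2 = 0.31 × 0.081 = 0.02511
  π_3·p_3 = 0.29 × 0.1225 = 0.035525
Denominator: 0.04884 + 0.02511 + 0.035525 = 0.109475
So the posterior for Topic 3 is 0.035525 / 0.109475 ≈ 0.3245.

0.3245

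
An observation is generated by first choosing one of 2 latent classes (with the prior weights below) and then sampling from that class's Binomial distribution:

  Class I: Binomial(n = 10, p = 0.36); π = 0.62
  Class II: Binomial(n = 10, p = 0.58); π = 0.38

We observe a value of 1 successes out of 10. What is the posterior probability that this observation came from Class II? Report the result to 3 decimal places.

By Bayes' theorem, P(k | x) = π_k f_k(x) / Σ_j π_j f_j(x).
Component likelihoods at x = 1 successes out of 10:
  p_I = 0.0648518
  p_II = 0.00235869
Unnormalised posteriors:
  π_I·p_I = 0.62 × 0.0648518 = 0.0402081
  π_II·p_II = 0.38 × 0.00235869 = 0.000896304
Denominator: 0.0402081 + 0.000896304 = 0.0411044
P(Class II | data) ≈ 0.022

0.022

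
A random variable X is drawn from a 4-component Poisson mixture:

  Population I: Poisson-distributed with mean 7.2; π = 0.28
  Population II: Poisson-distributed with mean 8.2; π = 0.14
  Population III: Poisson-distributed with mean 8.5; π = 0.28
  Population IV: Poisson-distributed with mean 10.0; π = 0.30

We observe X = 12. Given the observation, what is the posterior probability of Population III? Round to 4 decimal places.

Posterior ∝ prior × likelihood, so P(k | x) ∝ w_k f_k(x); normalise over all components.
Component likelihoods at x = 12:
  f_I = 0.0302505
  f_II = 0.0529925
  f_III = 0.0604209
  f_IV = 0.0947803
Prior × likelihood for each component:
  w_I·f_I = 0.28 × 0.0302505 = 0.00847014
  w_II·f_II = 0.14 × 0.0529925 = 0.00741895
  w_III·f_III = 0.28 × 0.0604209 = 0.0169178
  w_IV·f_IV = 0.30 × 0.0947803 = 0.0284341
Marginal: 0.00847014 + 0.00741895 + 0.0169178 + 0.0284341 = 0.061241
So the posterior for Population III is 0.0169178 / 0.061241 ≈ 0.2763.

0.2763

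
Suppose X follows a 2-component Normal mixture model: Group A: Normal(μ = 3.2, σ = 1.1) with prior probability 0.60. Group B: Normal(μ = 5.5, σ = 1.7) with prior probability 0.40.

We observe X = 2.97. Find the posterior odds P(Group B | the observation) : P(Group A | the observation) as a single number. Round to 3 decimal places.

Posterior odds = (w_i f_i(x)) / (w_j f_j(x)); the normalising sum cancels.
Normal densities:
  p_A = 0.354833
  p_B = 0.0775379
Odds = (0.40/0.60) × (0.0775379/0.354833) = 0.666667 × 0.218519 ≈ 0.146

0.146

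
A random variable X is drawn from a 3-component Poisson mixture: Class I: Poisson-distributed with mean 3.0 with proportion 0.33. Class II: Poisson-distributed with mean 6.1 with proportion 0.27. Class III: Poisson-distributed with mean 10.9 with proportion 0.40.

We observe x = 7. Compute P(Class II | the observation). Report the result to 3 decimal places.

0.527

P(component k | x) = w_k·f_k(x) / marginal(x), where marginal(x) = Σ_j w_j·f_j(x).
Component likelihoods at x = 7:
  f_I = e^(−3.0)·3.0^7/7! = 0.021604
  f_II = e^(−6.1)·6.1^7/7! = 0.139856
  f_III = e^(−10.9)·10.9^7/7! = 0.0669492
Weight by the priors:
  w_I·f_I = 0.33 × 0.021604 = 0.00712933
  w_II·f_II = 0.27 × 0.139856 = 0.0377612
  w_III·f_III = 0.40 × 0.0669492 = 0.0267797
Normaliser: 0.00712933 + 0.0377612 + 0.0267797 = 0.0716702
So the posterior for Class II is 0.0377612 / 0.0716702 ≈ 0.527.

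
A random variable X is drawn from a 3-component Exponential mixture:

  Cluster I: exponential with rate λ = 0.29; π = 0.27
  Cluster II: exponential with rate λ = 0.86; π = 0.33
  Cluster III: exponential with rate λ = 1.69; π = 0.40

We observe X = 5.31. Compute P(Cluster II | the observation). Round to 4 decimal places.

0.1488

Apply Bayes' rule: the posterior for each component is proportional to its prior times its likelihood at x.
Evaluate each component's likelihood at the observed value:
  p_I = 0.0621767
  p_II = 0.00893818
  p_III = 0.000214078
Weight by the priors:
  w_I·p_I = 0.27 × 0.0621767 = 0.0167877
  w_II·p_II = 0.33 × 0.00893818 = 0.0029496
  w_III·p_III = 0.40 × 0.000214078 = 8.56311e-05
Marginal: 0.0167877 + 0.0029496 + 8.56311e-05 = 0.019823
So the posterior for Cluster II is 0.0029496 / 0.019823 ≈ 0.1488.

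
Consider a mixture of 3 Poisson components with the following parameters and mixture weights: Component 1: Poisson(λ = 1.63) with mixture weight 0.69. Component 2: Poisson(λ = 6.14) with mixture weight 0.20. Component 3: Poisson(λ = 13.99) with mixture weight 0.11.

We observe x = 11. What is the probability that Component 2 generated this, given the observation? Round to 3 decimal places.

0.352

By Bayes' theorem, P(k | x) = π_k f_k(x) / Σ_j π_j f_j(x).
Poisson probabilities:
  p_1 = 1.05927e-06
  p_2 = 0.0252423
  p_3 = 0.0845394
Weight by the priors:
  π_1·p_1 = 0.69 × 1.05927e-06 = 7.30898e-07
  π_2·p_2 = 0.20 × 0.0252423 = 0.00504845
  π_3·p_3 = 0.11 × 0.0845394 = 0.00929934
Normaliser: 7.30898e-07 + 0.00504845 + 0.00929934 = 0.0143485
So the posterior for Component 2 is 0.00504845 / 0.0143485 ≈ 0.352.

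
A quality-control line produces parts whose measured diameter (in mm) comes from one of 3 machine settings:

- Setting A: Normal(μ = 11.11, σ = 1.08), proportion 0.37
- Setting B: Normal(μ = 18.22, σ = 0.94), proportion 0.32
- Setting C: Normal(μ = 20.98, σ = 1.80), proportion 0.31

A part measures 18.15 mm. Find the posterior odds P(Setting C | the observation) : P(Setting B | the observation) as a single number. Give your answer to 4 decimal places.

0.1474

The posterior odds equal the prior odds times the likelihood ratio: (P(Z=i)/P(Z=j))·(f_i(x)/f_j(x)).
Evaluate each component's likelihood at the observed value:
  L_A = (1/(1.08·√(2π)))·exp(−(18.15−11.11)²/(2·1.08²)) = 0.369391·exp(-21.24554) = 2.19111e-10
  L_B = (1/(0.94·√(2π)))·exp(−(18.15−18.22)²/(2·0.94²)) = 0.424407·exp(-0.00277) = 0.423232
  L_C = (1/(1.80·√(2π)))·exp(−(18.15−20.98)²/(2·1.80²)) = 0.221635·exp(-1.23594) = 0.0643984
Odds = (0.31/0.32) × (0.0643984/0.423232) = 0.96875 × 0.152159 ≈ 0.1474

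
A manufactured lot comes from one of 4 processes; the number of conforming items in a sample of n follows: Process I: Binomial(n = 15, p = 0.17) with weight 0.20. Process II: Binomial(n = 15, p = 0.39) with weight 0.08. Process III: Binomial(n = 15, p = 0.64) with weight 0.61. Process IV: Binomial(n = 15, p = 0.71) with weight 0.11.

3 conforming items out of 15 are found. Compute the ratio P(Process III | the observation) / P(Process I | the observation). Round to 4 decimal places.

0.0072

The posterior odds equal the prior odds times the likelihood ratio: (π_i/π_j)·(f_i(x)/f_j(x)).
Binomial probabilities:
  f_I = C(15,3)·0.17^3·0.83^12 = 455·0.004913·0.10689 = 0.238944
  f_II = C(15,3)·0.39^3·0.61^12 = 455·0.059319·0.00265435 = 0.0716413
  f_III = C(15,3)·0.64^3·0.36^12 = 455·0.262144·4.73838e-06 = 0.000565173
  f_IV = C(15,3)·0.71^3·0.29^12 = 455·0.357911·3.53815e-07 = 5.76186e-05
0.000344755 / 0.0477887 ≈ 0.0072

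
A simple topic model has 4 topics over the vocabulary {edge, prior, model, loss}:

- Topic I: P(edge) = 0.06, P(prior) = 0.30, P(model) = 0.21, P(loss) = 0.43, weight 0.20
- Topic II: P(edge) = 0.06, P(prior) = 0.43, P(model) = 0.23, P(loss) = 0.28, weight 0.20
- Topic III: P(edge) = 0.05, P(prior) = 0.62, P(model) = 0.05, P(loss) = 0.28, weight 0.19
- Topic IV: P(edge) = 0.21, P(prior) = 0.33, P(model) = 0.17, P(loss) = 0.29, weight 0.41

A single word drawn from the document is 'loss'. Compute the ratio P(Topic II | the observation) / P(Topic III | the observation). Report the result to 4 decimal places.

1.0526

The posterior odds equal the prior odds times the likelihood ratio: (π_i/π_j)·(f_i(x)/f_j(x)).
Component likelihoods at x = 'loss':
  L_I = P(loss | comp) = 0.43
  L_II = P(loss | comp) = 0.28
  L_III = P(loss | comp) = 0.28
  L_IV = P(loss | comp) = 0.29
Odds = (0.20/0.19) × (0.28/0.28) = 1.05263 × 1 ≈ 1.0526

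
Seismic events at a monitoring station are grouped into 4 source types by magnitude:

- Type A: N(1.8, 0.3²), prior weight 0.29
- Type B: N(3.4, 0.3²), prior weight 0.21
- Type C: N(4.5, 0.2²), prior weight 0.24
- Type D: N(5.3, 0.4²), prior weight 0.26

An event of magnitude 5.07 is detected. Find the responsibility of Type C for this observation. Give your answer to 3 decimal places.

Apply Bayes' rule: the posterior for each component is proportional to its prior times its likelihood at x.
Evaluate each component's likelihood at the observed value:
  p_A = (1/(0.3·√(2π)))·exp(−(5.07−1.8)²/(2·0.3²)) = 1.329808·exp(-59.40500) = 2.11118e-26
  p_B = (1/(0.3·√(2π)))·exp(−(5.07−3.4)²/(2·0.3²)) = 1.329808·exp(-15.49389) = 2.48244e-07
  p_C = (1/(0.2·√(2π)))·exp(−(5.07−4.5)²/(2·0.2²)) = 1.994711·exp(-4.06125) = 0.0343638
  p_D = (1/(0.4·√(2π)))·exp(−(5.07−5.3)²/(2·0.4²)) = 0.997356·exp(-0.16531) = 0.845387
Unnormalised posteriors:
  π_A·p_A = 0.29 × 2.11118e-26 = 6.12242e-27
  π_B·p_B = 0.21 × 2.48244e-07 = 5.21312e-08
  π_C·p_C = 0.24 × 0.0343638 = 0.00824732
  π_D·p_D = 0.26 × 0.845387 = 0.219801
Evidence: 6.12242e-27 + 5.21312e-08 + 0.00824732 + 0.219801 = 0.228048
P(Type C | 5.07) ≈ 0.036

0.036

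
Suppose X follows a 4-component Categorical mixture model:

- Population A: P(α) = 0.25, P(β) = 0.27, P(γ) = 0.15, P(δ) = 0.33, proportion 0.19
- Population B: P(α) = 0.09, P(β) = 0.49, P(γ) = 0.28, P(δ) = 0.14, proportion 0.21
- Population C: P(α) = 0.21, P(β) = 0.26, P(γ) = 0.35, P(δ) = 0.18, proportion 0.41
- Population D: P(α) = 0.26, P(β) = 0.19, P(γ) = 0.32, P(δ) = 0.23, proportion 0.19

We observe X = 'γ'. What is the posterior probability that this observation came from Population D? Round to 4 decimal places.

0.2085

Apply Bayes' rule: the posterior for each component is proportional to its prior times its likelihood at x.
Categorical probabilities:
  p_A = 0.15
  p_B = 0.28
  p_C = 0.35
  p_D = 0.32
Unnormalised posteriors:
  w_A·p_A = 0.19 × 0.15 = 0.0285
  w_B·p_B = 0.21 × 0.28 = 0.0588
  w_C·p_C = 0.41 × 0.35 = 0.1435
  w_D·p_D = 0.19 × 0.32 = 0.0608
Normaliser: 0.0285 + 0.0588 + 0.1435 + 0.0608 = 0.2916
Responsibility of Population D: 0.0608 / 0.2916 ≈ 0.2085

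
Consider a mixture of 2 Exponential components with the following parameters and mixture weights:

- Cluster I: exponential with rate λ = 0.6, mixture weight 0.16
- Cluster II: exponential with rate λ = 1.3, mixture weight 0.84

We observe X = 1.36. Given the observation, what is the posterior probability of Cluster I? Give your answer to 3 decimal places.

Apply Bayes' rule: the posterior for each component is proportional to its prior times its likelihood at x.
Exponential densities:
  f_I = 0.265318
  f_II = 0.221876
Weight by the priors:
  P(Z=I)·f_I = 0.16 × 0.265318 = 0.0424509
  P(Z=II)·f_II = 0.84 × 0.221876 = 0.186376
Denominator: 0.0424509 + 0.186376 = 0.228827
P(Cluster I | the observation) ≈ 0.186

0.186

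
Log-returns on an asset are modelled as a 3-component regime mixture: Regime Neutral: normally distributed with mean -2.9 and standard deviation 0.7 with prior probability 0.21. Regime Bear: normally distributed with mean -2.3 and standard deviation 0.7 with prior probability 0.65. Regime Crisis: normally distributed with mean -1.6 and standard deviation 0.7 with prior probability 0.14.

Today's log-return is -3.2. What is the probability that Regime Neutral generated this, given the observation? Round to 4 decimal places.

0.3940

P(component k | x) = π_k·f_k(x) / marginal(x), where marginal(x) = Σ_j π_j·f_j(x).
Component likelihoods at x = -3.2:
  f_Neutral = (1/(0.7·√(2π)))·exp(−(-3.2−-2.9)²/(2·0.7²)) = 0.569918·exp(-0.09184) = 0.51991
  f_Bear = (1/(0.7·√(2π)))·exp(−(-3.2−-2.3)²/(2·0.7²)) = 0.569918·exp(-0.82653) = 0.249376
  f_Crisis = (1/(0.7·√(2π)))·exp(−(-3.2−-1.6)²/(2·0.7²)) = 0.569918·exp(-2.61224) = 0.0418147
Prior × likelihood for each component:
  π_Neutral·f_Neutral = 0.21 × 0.51991 = 0.109181
  π_Bear·f_Bear = 0.65 × 0.249376 = 0.162094
  π_Crisis·f_Crisis = 0.14 × 0.0418147 = 0.00585405
Denominator: 0.109181 + 0.162094 + 0.00585405 = 0.277129
P(Regime Neutral | the observation) = 0.109181 / 0.277129 ≈ 0.3940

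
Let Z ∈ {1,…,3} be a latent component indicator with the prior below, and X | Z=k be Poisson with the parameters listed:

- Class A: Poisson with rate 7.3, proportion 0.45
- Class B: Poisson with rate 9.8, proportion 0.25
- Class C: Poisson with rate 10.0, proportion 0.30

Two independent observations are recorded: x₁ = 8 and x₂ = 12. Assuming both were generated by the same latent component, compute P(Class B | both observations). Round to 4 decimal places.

0.3397

Posterior ∝ prior × likelihood, so P(k | x) ∝ π_k f_k(x); normalise over all components.
Since both observations come from the same component, the likelihood for component k is f_k(x₁)·f_k(x₂).
  p_A = [e^(−7.3)·7.3^8/8! = 0.135118] × [0.0322989] = 0.00436416
  p_B = [e^(−9.8)·9.8^8/8! = 0.117004] × [0.0908427] = 0.010629
  p_C = [e^(−10.0)·10.0^8/8! = 0.112599] × [0.0947803] = 0.0106722
Prior × likelihood for each component:
  π_A·p_A = 0.45 × 0.00436416 = 0.00196387
  π_B·p_B = 0.25 × 0.010629 = 0.00265725
  π_C·p_C = 0.30 × 0.0106722 = 0.00320165
Sum: 0.00196387 + 0.00265725 + 0.00320165 = 0.00782277
P(Class B | x₁,x₂) ≈ 0.3397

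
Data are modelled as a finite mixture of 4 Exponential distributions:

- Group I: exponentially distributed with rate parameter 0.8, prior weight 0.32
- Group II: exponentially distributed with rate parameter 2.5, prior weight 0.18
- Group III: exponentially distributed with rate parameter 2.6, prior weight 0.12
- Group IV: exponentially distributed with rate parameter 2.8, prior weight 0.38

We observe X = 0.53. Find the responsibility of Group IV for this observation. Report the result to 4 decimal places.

0.3974

Posterior ∝ prior × likelihood, so P(k | x) ∝ P(Z=k) f_k(x); normalise over all components.
Evaluate each component's likelihood at the observed value:
  L_I = 0.8·e^(−0.8·0.53) = 0.8·e^(−0.4240) = 0.523539
  L_II = 2.5·e^(−2.5·0.53) = 2.5·e^(−1.3250) = 0.664507
  L_III = 2.6·e^(−2.6·0.53) = 2.6·e^(−1.3780) = 0.655414
  L_IV = 2.8·e^(−2.8·0.53) = 2.8·e^(−1.4840) = 0.634841
Prior × likelihood for each component:
  P(Z=I)·L_I = 0.32 × 0.523539 = 0.167533
  P(Z=II)·L_II = 0.18 × 0.664507 = 0.119611
  P(Z=III)·L_III = 0.12 × 0.655414 = 0.0786497
  P(Z=IV)·L_IV = 0.38 × 0.634841 = 0.24124
Normaliser: 0.167533 + 0.119611 + 0.0786497 + 0.24124 = 0.607033
So the posterior for Group IV is 0.24124 / 0.607033 ≈ 0.3974.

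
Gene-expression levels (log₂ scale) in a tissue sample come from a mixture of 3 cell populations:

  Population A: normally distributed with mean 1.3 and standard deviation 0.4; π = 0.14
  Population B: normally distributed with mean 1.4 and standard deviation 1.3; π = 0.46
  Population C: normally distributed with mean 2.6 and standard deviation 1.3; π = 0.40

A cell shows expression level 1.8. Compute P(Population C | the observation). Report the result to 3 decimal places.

0.338

Posterior ∝ prior × likelihood, so P(k | x) ∝ π_k f_k(x); normalise over all components.
Component likelihoods at x = 1.8:
  L_A = (1/(0.4·√(2π)))·exp(−(1.8−1.3)²/(2·0.4²)) = 0.997356·exp(-0.78125) = 0.456623
  L_B = (1/(1.3·√(2π)))·exp(−(1.8−1.4)²/(2·1.3²)) = 0.306879·exp(-0.04734) = 0.29269
  L_C = (1/(1.3·√(2π)))·exp(−(1.8−2.6)²/(2·1.3²)) = 0.306879·exp(-0.18935) = 0.253941
Prior × likelihood for each component:
  π_A·L_A = 0.14 × 0.456623 = 0.0639272
  π_B·L_B = 0.46 × 0.29269 = 0.134638
  π_C·L_C = 0.40 × 0.253941 = 0.101577
Denominator: 0.0639272 + 0.134638 + 0.101577 = 0.300141
P(Population C | 1.8) = 0.101577 / 0.300141 ≈ 0.338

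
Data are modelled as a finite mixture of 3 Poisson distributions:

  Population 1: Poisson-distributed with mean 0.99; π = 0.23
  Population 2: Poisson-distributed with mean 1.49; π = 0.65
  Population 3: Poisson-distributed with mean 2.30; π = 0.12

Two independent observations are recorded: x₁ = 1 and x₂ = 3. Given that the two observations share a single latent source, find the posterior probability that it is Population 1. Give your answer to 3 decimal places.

0.134

Apply Bayes' rule: the posterior for each component is proportional to its prior times its likelihood at x.
Since both observations come from the same component, the likelihood for component k is f_k(x₁)·f_k(x₂).
  p_1 = [0.367861] × [0.0600901] = 0.0221048
  p_2 = [0.335805] × [0.124254] = 0.041725
  p_3 = [0.230595] × [0.203308] = 0.0468819
Multiply by the mixture weights:
  π_1·p_1 = 0.23 × 0.0221048 = 0.0050841
  π_2·p_2 = 0.65 × 0.041725 = 0.0271212
  π_3·p_3 = 0.12 × 0.0468819 = 0.00562583
Normaliser: 0.0050841 + 0.0271212 + 0.00562583 = 0.0378312
P(Population 1 | x) ≈ 0.134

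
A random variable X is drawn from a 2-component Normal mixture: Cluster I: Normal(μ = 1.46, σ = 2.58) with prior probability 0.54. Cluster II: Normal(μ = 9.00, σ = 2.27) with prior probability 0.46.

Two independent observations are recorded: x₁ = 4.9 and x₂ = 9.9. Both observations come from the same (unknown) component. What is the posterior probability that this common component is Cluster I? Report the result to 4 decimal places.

0.0097

P(component k | x) = P(Z=k)·f_k(x) / marginal(x), where marginal(x) = Σ_j P(Z=j)·f_j(x).
Since both observations come from the same component, the likelihood for component k is f_k(x₁)·f_k(x₂).
  f_I = [0.0635698] × [0.000733643] = 4.66375e-05
  f_II = [0.0343952] × [0.162461] = 0.00558789
Multiply by the mixture weights:
  P(Z=I)·f_I = 0.54 × 4.66375e-05 = 2.51843e-05
  P(Z=II)·f_II = 0.46 × 0.00558789 = 0.00257043
Denominator: 2.51843e-05 + 0.00257043 = 0.00259561
P(Cluster I | x) ≈ 0.0097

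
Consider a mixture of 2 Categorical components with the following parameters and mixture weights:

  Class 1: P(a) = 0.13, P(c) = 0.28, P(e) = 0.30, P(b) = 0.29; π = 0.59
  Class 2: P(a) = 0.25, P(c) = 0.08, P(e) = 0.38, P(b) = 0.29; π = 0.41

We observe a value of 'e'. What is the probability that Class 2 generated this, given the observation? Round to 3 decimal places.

P(component k | x) = P(Z=k)·f_k(x) / marginal(x), where marginal(x) = Σ_j P(Z=j)·f_j(x).
Component likelihoods at x = 'e':
  L_1 = 0.3
  L_2 = 0.38
Weight by the priors:
  P(Z=1)·L_1 = 0.59 × 0.3 = 0.177
  P(Z=2)·L_2 = 0.41 × 0.38 = 0.1558
Normaliser: 0.177 + 0.1558 = 0.3328
Responsibility of Class 2: 0.1558 / 0.3328 ≈ 0.468

0.468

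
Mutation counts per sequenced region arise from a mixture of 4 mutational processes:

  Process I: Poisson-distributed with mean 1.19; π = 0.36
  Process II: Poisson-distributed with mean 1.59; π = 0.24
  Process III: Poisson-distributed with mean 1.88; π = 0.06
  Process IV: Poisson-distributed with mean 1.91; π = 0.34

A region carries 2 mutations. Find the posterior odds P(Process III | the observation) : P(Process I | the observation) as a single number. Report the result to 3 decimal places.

Posterior odds = (π_i f_i(x)) / (π_j f_j(x)); the normalising sum cancels.
Poisson probabilities:
  p_I = 0.215404
  p_II = 0.257772
  p_III = 0.269657
  p_IV = 0.270106
Posterior odds = (π_III·p_III) / (π_I·p_I) = (0.06·0.269657) / (0.36·0.215404) = 0.0161794 / 0.0775454 ≈ 0.209

0.209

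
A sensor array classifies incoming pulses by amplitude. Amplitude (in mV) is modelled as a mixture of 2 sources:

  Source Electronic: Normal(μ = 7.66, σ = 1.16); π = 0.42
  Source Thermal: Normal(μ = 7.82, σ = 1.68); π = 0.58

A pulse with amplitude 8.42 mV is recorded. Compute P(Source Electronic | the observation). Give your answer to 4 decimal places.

Posterior ∝ prior × likelihood, so P(k | x) ∝ π_k f_k(x); normalise over all components.
Component likelihoods at x = 8.42 mV:
  f_Electronic = (1/(1.16·√(2π)))·exp(−(8.42−7.66)²/(2·1.16²)) = 0.343916·exp(-0.21463) = 0.277486
  f_Thermal = (1/(1.68·√(2π)))·exp(−(8.42−7.82)²/(2·1.68²)) = 0.237466·exp(-0.06378) = 0.222794
Unnormalised posteriors:
  π_Electronic·f_Electronic = 0.42 × 0.277486 = 0.116544
  π_Thermal·f_Thermal = 0.58 × 0.222794 = 0.129221
Marginal: 0.116544 + 0.129221 = 0.245765
P(Source Electronic | x) = 0.116544 / 0.245765 ≈ 0.4742

0.4742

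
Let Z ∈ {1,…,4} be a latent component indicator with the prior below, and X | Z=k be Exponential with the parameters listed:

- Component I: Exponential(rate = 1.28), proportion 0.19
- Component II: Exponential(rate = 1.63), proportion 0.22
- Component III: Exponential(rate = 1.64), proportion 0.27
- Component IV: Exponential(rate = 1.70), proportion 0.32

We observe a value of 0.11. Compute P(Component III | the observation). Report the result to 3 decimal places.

0.278

Posterior ∝ prior × likelihood, so P(k | x) ∝ P(Z=k) f_k(x); normalise over all components.
Exponential densities:
  f_I = 1.28·e^(−1.28·0.11) = 1.28·e^(−0.1408) = 1.11189
  f_II = 1.63·e^(−1.63·0.11) = 1.63·e^(−0.1793) = 1.36244
  f_III = 1.64·e^(−1.64·0.11) = 1.64·e^(−0.1804) = 1.3693
  f_IV = 1.70·e^(−1.70·0.11) = 1.70·e^(−0.1870) = 1.41005
Unnormalised posteriors:
  P(Z=I)·f_I = 0.19 × 1.11189 = 0.211259
  P(Z=II)·f_II = 0.22 × 1.36244 = 0.299738
  P(Z=III)·f_III = 0.27 × 1.3693 = 0.36971
  P(Z=IV)·f_IV = 0.32 × 1.41005 = 0.451217
Evidence: 0.211259 + 0.299738 + 0.36971 + 0.451217 = 1.33192
P(Component III | x) = 0.36971 / 1.33192 ≈ 0.278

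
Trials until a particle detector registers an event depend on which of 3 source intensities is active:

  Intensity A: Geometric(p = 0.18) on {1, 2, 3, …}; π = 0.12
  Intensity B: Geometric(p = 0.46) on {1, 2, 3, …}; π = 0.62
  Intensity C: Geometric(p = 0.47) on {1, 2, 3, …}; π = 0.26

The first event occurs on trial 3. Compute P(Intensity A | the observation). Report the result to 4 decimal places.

0.1100

P(component k | x) = w_k·f_k(x) / marginal(x), where marginal(x) = Σ_j w_j·f_j(x).
Geometric probabilities:
  f_A = 0.18·(1−0.18)^2 = 0.18·0.6724 = 0.121032
  f_B = 0.46·(1−0.46)^2 = 0.46·0.2916 = 0.134136
  f_C = 0.47·(1−0.47)^2 = 0.47·0.2809 = 0.132023
Prior × likelihood for each component:
  w_A·f_A = 0.12 × 0.121032 = 0.0145238
  w_B·f_B = 0.62 × 0.134136 = 0.0831643
  w_C·f_C = 0.26 × 0.132023 = 0.034326
Denominator: 0.0145238 + 0.0831643 + 0.034326 = 0.132014
Responsibility of Intensity A: 0.0145238 / 0.132014 ≈ 0.1100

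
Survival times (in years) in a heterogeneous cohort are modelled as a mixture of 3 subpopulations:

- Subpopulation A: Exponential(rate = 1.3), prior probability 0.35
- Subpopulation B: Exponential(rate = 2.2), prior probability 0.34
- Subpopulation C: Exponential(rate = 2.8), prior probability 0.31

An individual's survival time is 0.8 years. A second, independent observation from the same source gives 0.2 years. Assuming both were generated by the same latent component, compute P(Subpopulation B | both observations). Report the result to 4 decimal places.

Posterior ∝ prior × likelihood, so P(k | x) ∝ π_k f_k(x); normalise over all components.
Since both observations come from the same component, the likelihood for component k is f_k(x₁)·f_k(x₂).
  L_A = [1.3·e^(−1.3·0.8) = 1.3·e^(−1.0400) = 0.459491] × [1.00237] = 0.460579
  L_B = [2.2·e^(−2.2·0.8) = 2.2·e^(−1.7600) = 0.378499] × [1.41688] = 0.536287
  L_C = [2.8·e^(−2.8·0.8) = 2.8·e^(−2.2400) = 0.298084] × [1.59939] = 0.476751
Unnormalised posteriors:
  π_A·L_A = 0.35 × 0.460579 = 0.161203
  π_B·L_B = 0.34 × 0.536287 = 0.182338
  π_C·L_C = 0.31 × 0.476751 = 0.147793
Normaliser: 0.161203 + 0.182338 + 0.147793 = 0.491333
P(Subpopulation B | x₁, x₂) = 0.182338 / 0.491333 ≈ 0.3711

0.3711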